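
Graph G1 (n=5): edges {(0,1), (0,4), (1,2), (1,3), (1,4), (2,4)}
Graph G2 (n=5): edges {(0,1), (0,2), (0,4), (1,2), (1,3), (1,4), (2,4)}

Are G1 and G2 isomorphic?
No, not isomorphic

The graphs are NOT isomorphic.

Counting edges: G1 has 6 edge(s); G2 has 7 edge(s).
Edge count is an isomorphism invariant (a bijection on vertices induces a bijection on edges), so differing edge counts rule out isomorphism.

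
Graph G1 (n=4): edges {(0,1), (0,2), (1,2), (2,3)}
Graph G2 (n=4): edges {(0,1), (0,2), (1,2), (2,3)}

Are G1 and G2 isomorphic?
Yes, isomorphic

The graphs are isomorphic.
One valid mapping φ: V(G1) → V(G2): 0→1, 1→0, 2→2, 3→3

Verify φ preserves adjacency — for each edge of G1, its image is an edge of G2:
  (0,1) → (φ(0),φ(1)) = (0,1) ∈ E(G2) ✓
  (0,2) → (φ(0),φ(2)) = (1,2) ∈ E(G2) ✓
  (1,2) → (φ(1),φ(2)) = (0,2) ∈ E(G2) ✓
  (2,3) → (φ(2),φ(3)) = (2,3) ∈ E(G2) ✓
All 4 edges of G1 map to edges of G2, and |E(G1)| = |E(G2)| = 4, so φ is a bijection on edges as well as vertices. Hence G1 ≅ G2.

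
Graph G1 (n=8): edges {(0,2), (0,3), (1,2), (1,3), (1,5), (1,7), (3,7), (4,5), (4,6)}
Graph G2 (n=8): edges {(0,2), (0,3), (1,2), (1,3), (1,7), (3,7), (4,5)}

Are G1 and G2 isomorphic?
No, not isomorphic

The graphs are NOT isomorphic.

Counting edges: G1 has 9 edge(s); G2 has 7 edge(s).
Edge count is an isomorphism invariant (a bijection on vertices induces a bijection on edges), so differing edge counts rule out isomorphism.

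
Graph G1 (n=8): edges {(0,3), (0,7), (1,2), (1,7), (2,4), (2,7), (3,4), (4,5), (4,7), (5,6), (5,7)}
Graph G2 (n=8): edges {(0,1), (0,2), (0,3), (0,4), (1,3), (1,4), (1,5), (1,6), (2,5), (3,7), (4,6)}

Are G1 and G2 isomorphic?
Yes, isomorphic

The graphs are isomorphic.
One valid mapping φ: V(G1) → V(G2): 0→5, 1→6, 2→4, 3→2, 4→0, 5→3, 6→7, 7→1

Verify φ preserves adjacency — for each edge of G1, its image is an edge of G2:
  (0,3) → (φ(0),φ(3)) = (2,5) ∈ E(G2) ✓
  (0,7) → (φ(0),φ(7)) = (1,5) ∈ E(G2) ✓
  (1,2) → (φ(1),φ(2)) = (4,6) ∈ E(G2) ✓
  (1,7) → (φ(1),φ(7)) = (1,6) ∈ E(G2) ✓
  (2,4) → (φ(2),φ(4)) = (0,4) ∈ E(G2) ✓
  (2,7) → (φ(2),φ(7)) = (1,4) ∈ E(G2) ✓
  (3,4) → (φ(3),φ(4)) = (0,2) ∈ E(G2) ✓
  (4,5) → (φ(4),φ(5)) = (0,3) ∈ E(G2) ✓
  (4,7) → (φ(4),φ(7)) = (0,1) ∈ E(G2) ✓
  (5,6) → (φ(5),φ(6)) = (3,7) ∈ E(G2) ✓
  (5,7) → (φ(5),φ(7)) = (1,3) ∈ E(G2) ✓
All 11 edges of G1 map to edges of G2, and |E(G1)| = |E(G2)| = 11, so φ is a bijection on edges as well as vertices. Hence G1 ≅ G2.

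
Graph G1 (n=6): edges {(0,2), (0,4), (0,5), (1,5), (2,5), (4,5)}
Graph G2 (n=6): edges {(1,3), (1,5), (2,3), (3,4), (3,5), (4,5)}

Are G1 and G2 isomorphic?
Yes, isomorphic

The graphs are isomorphic.
One valid mapping φ: V(G1) → V(G2): 0→5, 1→2, 2→1, 3→0, 4→4, 5→3

Verify φ preserves adjacency — for each edge of G1, its image is an edge of G2:
  (0,2) → (φ(0),φ(2)) = (1,5) ∈ E(G2) ✓
  (0,4) → (φ(0),φ(4)) = (4,5) ∈ E(G2) ✓
  (0,5) → (φ(0),φ(5)) = (3,5) ∈ E(G2) ✓
  (1,5) → (φ(1),φ(5)) = (2,3) ∈ E(G2) ✓
  (2,5) → (φ(2),φ(5)) = (1,3) ∈ E(G2) ✓
  (4,5) → (φ(4),φ(5)) = (3,4) ∈ E(G2) ✓
All 6 edges of G1 map to edges of G2, and |E(G1)| = |E(G2)| = 6, so φ is a bijection on edges as well as vertices. Hence G1 ≅ G2.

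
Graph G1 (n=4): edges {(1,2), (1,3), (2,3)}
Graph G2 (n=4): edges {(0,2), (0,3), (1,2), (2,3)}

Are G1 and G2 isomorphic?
No, not isomorphic

The graphs are NOT isomorphic.

Degrees in G1: deg(0)=0, deg(1)=2, deg(2)=2, deg(3)=2.
Sorted degree sequence of G1: [2, 2, 2, 0].
Degrees in G2: deg(0)=2, deg(1)=1, deg(2)=3, deg(3)=2.
Sorted degree sequence of G2: [3, 2, 2, 1].
The (sorted) degree sequence is an isomorphism invariant, so since G1 and G2 have different degree sequences they cannot be isomorphic.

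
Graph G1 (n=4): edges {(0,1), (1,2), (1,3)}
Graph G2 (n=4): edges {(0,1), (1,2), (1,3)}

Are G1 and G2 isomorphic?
Yes, isomorphic

The graphs are isomorphic.
One valid mapping φ: V(G1) → V(G2): 0→2, 1→1, 2→3, 3→0

Verify φ preserves adjacency — for each edge of G1, its image is an edge of G2:
  (0,1) → (φ(0),φ(1)) = (1,2) ∈ E(G2) ✓
  (1,2) → (φ(1),φ(2)) = (1,3) ∈ E(G2) ✓
  (1,3) → (φ(1),φ(3)) = (0,1) ∈ E(G2) ✓
All 3 edges of G1 map to edges of G2, and |E(G1)| = |E(G2)| = 3, so φ is a bijection on edges as well as vertices. Hence G1 ≅ G2.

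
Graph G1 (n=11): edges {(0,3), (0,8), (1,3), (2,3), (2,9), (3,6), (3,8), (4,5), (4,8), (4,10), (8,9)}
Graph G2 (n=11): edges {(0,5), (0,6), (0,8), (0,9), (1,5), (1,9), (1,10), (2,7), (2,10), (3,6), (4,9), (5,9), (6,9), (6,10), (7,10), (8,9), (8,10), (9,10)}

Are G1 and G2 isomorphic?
No, not isomorphic

The graphs are NOT isomorphic.

Counting triangles (3-cliques): G1 has 1, G2 has 8.
Triangle count is an isomorphism invariant, so differing triangle counts rule out isomorphism.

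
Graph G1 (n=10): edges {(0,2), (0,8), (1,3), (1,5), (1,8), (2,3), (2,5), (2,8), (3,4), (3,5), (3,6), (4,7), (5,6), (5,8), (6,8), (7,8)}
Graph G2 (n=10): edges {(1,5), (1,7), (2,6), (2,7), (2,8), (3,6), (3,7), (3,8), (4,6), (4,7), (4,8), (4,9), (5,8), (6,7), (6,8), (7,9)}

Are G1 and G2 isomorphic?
Yes, isomorphic

The graphs are isomorphic.
One valid mapping φ: V(G1) → V(G2): 0→9, 1→2, 2→4, 3→8, 4→5, 5→6, 6→3, 7→1, 8→7, 9→0

Verify φ preserves adjacency — for each edge of G1, its image is an edge of G2:
  (0,2) → (φ(0),φ(2)) = (4,9) ∈ E(G2) ✓
  (0,8) → (φ(0),φ(8)) = (7,9) ∈ E(G2) ✓
  (1,3) → (φ(1),φ(3)) = (2,8) ∈ E(G2) ✓
  (1,5) → (φ(1),φ(5)) = (2,6) ∈ E(G2) ✓
  (1,8) → (φ(1),φ(8)) = (2,7) ∈ E(G2) ✓
  (2,3) → (φ(2),φ(3)) = (4,8) ∈ E(G2) ✓
  (2,5) → (φ(2),φ(5)) = (4,6) ∈ E(G2) ✓
  (2,8) → (φ(2),φ(8)) = (4,7) ∈ E(G2) ✓
  (3,4) → (φ(3),φ(4)) = (5,8) ∈ E(G2) ✓
  (3,5) → (φ(3),φ(5)) = (6,8) ∈ E(G2) ✓
  (3,6) → (φ(3),φ(6)) = (3,8) ∈ E(G2) ✓
  (4,7) → (φ(4),φ(7)) = (1,5) ∈ E(G2) ✓
  (5,6) → (φ(5),φ(6)) = (3,6) ∈ E(G2) ✓
  (5,8) → (φ(5),φ(8)) = (6,7) ∈ E(G2) ✓
  (6,8) → (φ(6),φ(8)) = (3,7) ∈ E(G2) ✓
  (7,8) → (φ(7),φ(8)) = (1,7) ∈ E(G2) ✓
All 16 edges of G1 map to edges of G2, and |E(G1)| = |E(G2)| = 16, so φ is a bijection on edges as well as vertices. Hence G1 ≅ G2.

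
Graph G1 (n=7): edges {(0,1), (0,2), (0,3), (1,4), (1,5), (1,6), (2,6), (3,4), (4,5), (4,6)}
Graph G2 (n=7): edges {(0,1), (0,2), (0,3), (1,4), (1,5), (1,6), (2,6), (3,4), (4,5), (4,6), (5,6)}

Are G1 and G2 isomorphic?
No, not isomorphic

The graphs are NOT isomorphic.

Counting edges: G1 has 10 edge(s); G2 has 11 edge(s).
Edge count is an isomorphism invariant (a bijection on vertices induces a bijection on edges), so differing edge counts rule out isomorphism.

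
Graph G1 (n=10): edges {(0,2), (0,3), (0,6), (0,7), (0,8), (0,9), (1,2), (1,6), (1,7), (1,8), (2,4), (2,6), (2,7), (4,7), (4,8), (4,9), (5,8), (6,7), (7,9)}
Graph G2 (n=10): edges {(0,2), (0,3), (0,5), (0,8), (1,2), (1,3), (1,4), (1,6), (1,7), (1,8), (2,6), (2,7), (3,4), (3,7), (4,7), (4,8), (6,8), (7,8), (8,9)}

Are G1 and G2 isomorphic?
Yes, isomorphic

The graphs are isomorphic.
One valid mapping φ: V(G1) → V(G2): 0→8, 1→3, 2→7, 3→9, 4→2, 5→5, 6→4, 7→1, 8→0, 9→6

Verify φ preserves adjacency — for each edge of G1, its image is an edge of G2:
  (0,2) → (φ(0),φ(2)) = (7,8) ∈ E(G2) ✓
  (0,3) → (φ(0),φ(3)) = (8,9) ∈ E(G2) ✓
  (0,6) → (φ(0),φ(6)) = (4,8) ∈ E(G2) ✓
  (0,7) → (φ(0),φ(7)) = (1,8) ∈ E(G2) ✓
  (0,8) → (φ(0),φ(8)) = (0,8) ∈ E(G2) ✓
  (0,9) → (φ(0),φ(9)) = (6,8) ∈ E(G2) ✓
  (1,2) → (φ(1),φ(2)) = (3,7) ∈ E(G2) ✓
  (1,6) → (φ(1),φ(6)) = (3,4) ∈ E(G2) ✓
  (1,7) → (φ(1),φ(7)) = (1,3) ∈ E(G2) ✓
  (1,8) → (φ(1),φ(8)) = (0,3) ∈ E(G2) ✓
  (2,4) → (φ(2),φ(4)) = (2,7) ∈ E(G2) ✓
  (2,6) → (φ(2),φ(6)) = (4,7) ∈ E(G2) ✓
  (2,7) → (φ(2),φ(7)) = (1,7) ∈ E(G2) ✓
  (4,7) → (φ(4),φ(7)) = (1,2) ∈ E(G2) ✓
  (4,8) → (φ(4),φ(8)) = (0,2) ∈ E(G2) ✓
  (4,9) → (φ(4),φ(9)) = (2,6) ∈ E(G2) ✓
  (5,8) → (φ(5),φ(8)) = (0,5) ∈ E(G2) ✓
  (6,7) → (φ(6),φ(7)) = (1,4) ∈ E(G2) ✓
  (7,9) → (φ(7),φ(9)) = (1,6) ∈ E(G2) ✓
All 19 edges of G1 map to edges of G2, and |E(G1)| = |E(G2)| = 19, so φ is a bijection on edges as well as vertices. Hence G1 ≅ G2.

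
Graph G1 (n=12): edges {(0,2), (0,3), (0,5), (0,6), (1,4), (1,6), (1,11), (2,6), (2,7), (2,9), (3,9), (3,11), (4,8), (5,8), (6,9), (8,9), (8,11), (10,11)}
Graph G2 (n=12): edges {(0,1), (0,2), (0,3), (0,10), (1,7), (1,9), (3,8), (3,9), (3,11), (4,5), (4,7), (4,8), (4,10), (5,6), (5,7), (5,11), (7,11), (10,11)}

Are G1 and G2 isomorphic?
Yes, isomorphic

The graphs are isomorphic.
One valid mapping φ: V(G1) → V(G2): 0→4, 1→1, 2→5, 3→10, 4→9, 5→8, 6→7, 7→6, 8→3, 9→11, 10→2, 11→0

Verify φ preserves adjacency — for each edge of G1, its image is an edge of G2:
  (0,2) → (φ(0),φ(2)) = (4,5) ∈ E(G2) ✓
  (0,3) → (φ(0),φ(3)) = (4,10) ∈ E(G2) ✓
  (0,5) → (φ(0),φ(5)) = (4,8) ∈ E(G2) ✓
  (0,6) → (φ(0),φ(6)) = (4,7) ∈ E(G2) ✓
  (1,4) → (φ(1),φ(4)) = (1,9) ∈ E(G2) ✓
  (1,6) → (φ(1),φ(6)) = (1,7) ∈ E(G2) ✓
  (1,11) → (φ(1),φ(11)) = (0,1) ∈ E(G2) ✓
  (2,6) → (φ(2),φ(6)) = (5,7) ∈ E(G2) ✓
  (2,7) → (φ(2),φ(7)) = (5,6) ∈ E(G2) ✓
  (2,9) → (φ(2),φ(9)) = (5,11) ∈ E(G2) ✓
  (3,9) → (φ(3),φ(9)) = (10,11) ∈ E(G2) ✓
  (3,11) → (φ(3),φ(11)) = (0,10) ∈ E(G2) ✓
  (4,8) → (φ(4),φ(8)) = (3,9) ∈ E(G2) ✓
  (5,8) → (φ(5),φ(8)) = (3,8) ∈ E(G2) ✓
  (6,9) → (φ(6),φ(9)) = (7,11) ∈ E(G2) ✓
  (8,9) → (φ(8),φ(9)) = (3,11) ∈ E(G2) ✓
  (8,11) → (φ(8),φ(11)) = (0,3) ∈ E(G2) ✓
  (10,11) → (φ(10),φ(11)) = (0,2) ∈ E(G2) ✓
All 18 edges of G1 map to edges of G2, and |E(G1)| = |E(G2)| = 18, so φ is a bijection on edges as well as vertices. Hence G1 ≅ G2.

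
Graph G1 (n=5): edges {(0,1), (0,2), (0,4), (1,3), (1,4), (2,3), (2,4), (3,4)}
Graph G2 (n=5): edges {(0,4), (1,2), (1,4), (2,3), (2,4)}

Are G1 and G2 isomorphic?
No, not isomorphic

The graphs are NOT isomorphic.

Counting triangles (3-cliques): G1 has 4, G2 has 1.
Triangle count is an isomorphism invariant, so differing triangle counts rule out isomorphism.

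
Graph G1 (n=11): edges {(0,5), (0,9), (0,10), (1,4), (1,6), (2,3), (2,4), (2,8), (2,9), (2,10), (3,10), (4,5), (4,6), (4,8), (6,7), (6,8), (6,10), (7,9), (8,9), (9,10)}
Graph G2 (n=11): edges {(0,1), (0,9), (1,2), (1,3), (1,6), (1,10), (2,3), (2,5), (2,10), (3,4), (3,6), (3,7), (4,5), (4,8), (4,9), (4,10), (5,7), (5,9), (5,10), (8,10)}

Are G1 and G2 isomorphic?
Yes, isomorphic

The graphs are isomorphic.
One valid mapping φ: V(G1) → V(G2): 0→9, 1→6, 2→10, 3→8, 4→1, 5→0, 6→3, 7→7, 8→2, 9→5, 10→4

Verify φ preserves adjacency — for each edge of G1, its image is an edge of G2:
  (0,5) → (φ(0),φ(5)) = (0,9) ∈ E(G2) ✓
  (0,9) → (φ(0),φ(9)) = (5,9) ∈ E(G2) ✓
  (0,10) → (φ(0),φ(10)) = (4,9) ∈ E(G2) ✓
  (1,4) → (φ(1),φ(4)) = (1,6) ∈ E(G2) ✓
  (1,6) → (φ(1),φ(6)) = (3,6) ∈ E(G2) ✓
  (2,3) → (φ(2),φ(3)) = (8,10) ∈ E(G2) ✓
  (2,4) → (φ(2),φ(4)) = (1,10) ∈ E(G2) ✓
  (2,8) → (φ(2),φ(8)) = (2,10) ∈ E(G2) ✓
  (2,9) → (φ(2),φ(9)) = (5,10) ∈ E(G2) ✓
  (2,10) → (φ(2),φ(10)) = (4,10) ∈ E(G2) ✓
  (3,10) → (φ(3),φ(10)) = (4,8) ∈ E(G2) ✓
  (4,5) → (φ(4),φ(5)) = (0,1) ∈ E(G2) ✓
  (4,6) → (φ(4),φ(6)) = (1,3) ∈ E(G2) ✓
  (4,8) → (φ(4),φ(8)) = (1,2) ∈ E(G2) ✓
  (6,7) → (φ(6),φ(7)) = (3,7) ∈ E(G2) ✓
  (6,8) → (φ(6),φ(8)) = (2,3) ∈ E(G2) ✓
  (6,10) → (φ(6),φ(10)) = (3,4) ∈ E(G2) ✓
  (7,9) → (φ(7),φ(9)) = (5,7) ∈ E(G2) ✓
  (8,9) → (φ(8),φ(9)) = (2,5) ∈ E(G2) ✓
  (9,10) → (φ(9),φ(10)) = (4,5) ∈ E(G2) ✓
All 20 edges of G1 map to edges of G2, and |E(G1)| = |E(G2)| = 20, so φ is a bijection on edges as well as vertices. Hence G1 ≅ G2.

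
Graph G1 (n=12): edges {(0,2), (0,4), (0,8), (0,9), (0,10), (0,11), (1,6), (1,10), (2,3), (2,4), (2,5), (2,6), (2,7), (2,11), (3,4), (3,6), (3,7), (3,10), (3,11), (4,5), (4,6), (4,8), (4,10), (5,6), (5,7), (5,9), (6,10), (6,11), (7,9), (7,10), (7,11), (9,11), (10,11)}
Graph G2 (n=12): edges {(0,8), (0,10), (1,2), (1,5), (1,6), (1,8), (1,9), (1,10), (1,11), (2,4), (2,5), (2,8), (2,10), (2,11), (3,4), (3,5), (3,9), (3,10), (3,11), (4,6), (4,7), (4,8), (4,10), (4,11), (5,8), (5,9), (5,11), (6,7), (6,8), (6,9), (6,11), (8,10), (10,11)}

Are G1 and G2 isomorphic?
Yes, isomorphic

The graphs are isomorphic.
One valid mapping φ: V(G1) → V(G2): 0→6, 1→0, 2→11, 3→2, 4→4, 5→3, 6→10, 7→5, 8→7, 9→9, 10→8, 11→1

Verify φ preserves adjacency — for each edge of G1, its image is an edge of G2:
  (0,2) → (φ(0),φ(2)) = (6,11) ∈ E(G2) ✓
  (0,4) → (φ(0),φ(4)) = (4,6) ∈ E(G2) ✓
  (0,8) → (φ(0),φ(8)) = (6,7) ∈ E(G2) ✓
  (0,9) → (φ(0),φ(9)) = (6,9) ∈ E(G2) ✓
  (0,10) → (φ(0),φ(10)) = (6,8) ∈ E(G2) ✓
  (0,11) → (φ(0),φ(11)) = (1,6) ∈ E(G2) ✓
  (1,6) → (φ(1),φ(6)) = (0,10) ∈ E(G2) ✓
  (1,10) → (φ(1),φ(10)) = (0,8) ∈ E(G2) ✓
  (2,3) → (φ(2),φ(3)) = (2,11) ∈ E(G2) ✓
  (2,4) → (φ(2),φ(4)) = (4,11) ∈ E(G2) ✓
  (2,5) → (φ(2),φ(5)) = (3,11) ∈ E(G2) ✓
  (2,6) → (φ(2),φ(6)) = (10,11) ∈ E(G2) ✓
  (2,7) → (φ(2),φ(7)) = (5,11) ∈ E(G2) ✓
  (2,11) → (φ(2),φ(11)) = (1,11) ∈ E(G2) ✓
  (3,4) → (φ(3),φ(4)) = (2,4) ∈ E(G2) ✓
  (3,6) → (φ(3),φ(6)) = (2,10) ∈ E(G2) ✓
  (3,7) → (φ(3),φ(7)) = (2,5) ∈ E(G2) ✓
  (3,10) → (φ(3),φ(10)) = (2,8) ∈ E(G2) ✓
  (3,11) → (φ(3),φ(11)) = (1,2) ∈ E(G2) ✓
  (4,5) → (φ(4),φ(5)) = (3,4) ∈ E(G2) ✓
  (4,6) → (φ(4),φ(6)) = (4,10) ∈ E(G2) ✓
  (4,8) → (φ(4),φ(8)) = (4,7) ∈ E(G2) ✓
  (4,10) → (φ(4),φ(10)) = (4,8) ∈ E(G2) ✓
  (5,6) → (φ(5),φ(6)) = (3,10) ∈ E(G2) ✓
  (5,7) → (φ(5),φ(7)) = (3,5) ∈ E(G2) ✓
  (5,9) → (φ(5),φ(9)) = (3,9) ∈ E(G2) ✓
  (6,10) → (φ(6),φ(10)) = (8,10) ∈ E(G2) ✓
  (6,11) → (φ(6),φ(11)) = (1,10) ∈ E(G2) ✓
  (7,9) → (φ(7),φ(9)) = (5,9) ∈ E(G2) ✓
  (7,10) → (φ(7),φ(10)) = (5,8) ∈ E(G2) ✓
  (7,11) → (φ(7),φ(11)) = (1,5) ∈ E(G2) ✓
  (9,11) → (φ(9),φ(11)) = (1,9) ∈ E(G2) ✓
  (10,11) → (φ(10),φ(11)) = (1,8) ∈ E(G2) ✓
All 33 edges of G1 map to edges of G2, and |E(G1)| = |E(G2)| = 33, so φ is a bijection on edges as well as vertices. Hence G1 ≅ G2.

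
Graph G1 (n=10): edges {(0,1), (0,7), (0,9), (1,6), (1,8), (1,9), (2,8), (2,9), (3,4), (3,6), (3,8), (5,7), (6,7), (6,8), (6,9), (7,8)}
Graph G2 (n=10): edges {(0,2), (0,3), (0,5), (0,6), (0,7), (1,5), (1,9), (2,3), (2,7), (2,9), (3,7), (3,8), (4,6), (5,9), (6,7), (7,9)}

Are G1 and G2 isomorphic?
No, not isomorphic

The graphs are NOT isomorphic.

Counting triangles (3-cliques): G1 has 5, G2 has 7.
Triangle count is an isomorphism invariant, so differing triangle counts rule out isomorphism.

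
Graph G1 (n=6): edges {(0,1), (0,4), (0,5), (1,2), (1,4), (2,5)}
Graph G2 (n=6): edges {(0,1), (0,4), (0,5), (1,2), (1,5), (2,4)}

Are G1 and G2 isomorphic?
Yes, isomorphic

The graphs are isomorphic.
One valid mapping φ: V(G1) → V(G2): 0→0, 1→1, 2→2, 3→3, 4→5, 5→4

Verify φ preserves adjacency — for each edge of G1, its image is an edge of G2:
  (0,1) → (φ(0),φ(1)) = (0,1) ∈ E(G2) ✓
  (0,4) → (φ(0),φ(4)) = (0,5) ∈ E(G2) ✓
  (0,5) → (φ(0),φ(5)) = (0,4) ∈ E(G2) ✓
  (1,2) → (φ(1),φ(2)) = (1,2) ∈ E(G2) ✓
  (1,4) → (φ(1),φ(4)) = (1,5) ∈ E(G2) ✓
  (2,5) → (φ(2),φ(5)) = (2,4) ∈ E(G2) ✓
All 6 edges of G1 map to edges of G2, and |E(G1)| = |E(G2)| = 6, so φ is a bijection on edges as well as vertices. Hence G1 ≅ G2.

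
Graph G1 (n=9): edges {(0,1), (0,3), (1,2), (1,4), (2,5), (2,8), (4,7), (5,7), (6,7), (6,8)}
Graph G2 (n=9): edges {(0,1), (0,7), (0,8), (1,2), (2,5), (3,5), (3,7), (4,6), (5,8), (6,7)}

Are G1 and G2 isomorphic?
Yes, isomorphic

The graphs are isomorphic.
One valid mapping φ: V(G1) → V(G2): 0→6, 1→7, 2→0, 3→4, 4→3, 5→8, 6→2, 7→5, 8→1

Verify φ preserves adjacency — for each edge of G1, its image is an edge of G2:
  (0,1) → (φ(0),φ(1)) = (6,7) ∈ E(G2) ✓
  (0,3) → (φ(0),φ(3)) = (4,6) ∈ E(G2) ✓
  (1,2) → (φ(1),φ(2)) = (0,7) ∈ E(G2) ✓
  (1,4) → (φ(1),φ(4)) = (3,7) ∈ E(G2) ✓
  (2,5) → (φ(2),φ(5)) = (0,8) ∈ E(G2) ✓
  (2,8) → (φ(2),φ(8)) = (0,1) ∈ E(G2) ✓
  (4,7) → (φ(4),φ(7)) = (3,5) ∈ E(G2) ✓
  (5,7) → (φ(5),φ(7)) = (5,8) ∈ E(G2) ✓
  (6,7) → (φ(6),φ(7)) = (2,5) ∈ E(G2) ✓
  (6,8) → (φ(6),φ(8)) = (1,2) ∈ E(G2) ✓
All 10 edges of G1 map to edges of G2, and |E(G1)| = |E(G2)| = 10, so φ is a bijection on edges as well as vertices. Hence G1 ≅ G2.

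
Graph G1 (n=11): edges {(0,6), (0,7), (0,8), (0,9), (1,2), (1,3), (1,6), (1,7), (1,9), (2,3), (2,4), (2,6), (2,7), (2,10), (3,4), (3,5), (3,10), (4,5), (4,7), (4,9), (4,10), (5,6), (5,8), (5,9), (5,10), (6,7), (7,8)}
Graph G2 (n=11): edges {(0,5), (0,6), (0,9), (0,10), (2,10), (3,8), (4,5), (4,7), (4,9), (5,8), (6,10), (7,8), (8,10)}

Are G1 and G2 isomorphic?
No, not isomorphic

The graphs are NOT isomorphic.

Connected components of G1: 1 component(s) with vertex sets [[0, 1, 2, 3, 4, 5, 6, 7, 8, 9, 10]], sizes [11].
Connected components of G2: 2 component(s) with vertex sets [[1], [0, 2, 3, 4, 5, 6, 7, 8, 9, 10]], sizes [1, 10].
The number of connected components (and the multiset of component sizes) is an isomorphism invariant — an isomorphism maps each component of G1 bijectively onto a component of G2. Since G1 has 1 component(s) and G2 has 2, they cannot be isomorphic.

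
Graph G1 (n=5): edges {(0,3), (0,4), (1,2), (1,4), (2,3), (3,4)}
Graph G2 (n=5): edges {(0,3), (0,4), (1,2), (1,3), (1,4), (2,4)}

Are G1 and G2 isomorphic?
Yes, isomorphic

The graphs are isomorphic.
One valid mapping φ: V(G1) → V(G2): 0→2, 1→3, 2→0, 3→4, 4→1

Verify φ preserves adjacency — for each edge of G1, its image is an edge of G2:
  (0,3) → (φ(0),φ(3)) = (2,4) ∈ E(G2) ✓
  (0,4) → (φ(0),φ(4)) = (1,2) ∈ E(G2) ✓
  (1,2) → (φ(1),φ(2)) = (0,3) ∈ E(G2) ✓
  (1,4) → (φ(1),φ(4)) = (1,3) ∈ E(G2) ✓
  (2,3) → (φ(2),φ(3)) = (0,4) ∈ E(G2) ✓
  (3,4) → (φ(3),φ(4)) = (1,4) ∈ E(G2) ✓
All 6 edges of G1 map to edges of G2, and |E(G1)| = |E(G2)| = 6, so φ is a bijection on edges as well as vertices. Hence G1 ≅ G2.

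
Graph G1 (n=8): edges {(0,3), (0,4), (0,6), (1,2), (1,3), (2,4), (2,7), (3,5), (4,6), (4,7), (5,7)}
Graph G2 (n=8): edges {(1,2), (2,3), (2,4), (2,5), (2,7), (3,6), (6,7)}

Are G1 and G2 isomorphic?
No, not isomorphic

The graphs are NOT isomorphic.

Connected components of G1: 1 component(s) with vertex sets [[0, 1, 2, 3, 4, 5, 6, 7]], sizes [8].
Connected components of G2: 2 component(s) with vertex sets [[0], [1, 2, 3, 4, 5, 6, 7]], sizes [1, 7].
The number of connected components (and the multiset of component sizes) is an isomorphism invariant — an isomorphism maps each component of G1 bijectively onto a component of G2. Since G1 has 1 component(s) and G2 has 2, they cannot be isomorphic.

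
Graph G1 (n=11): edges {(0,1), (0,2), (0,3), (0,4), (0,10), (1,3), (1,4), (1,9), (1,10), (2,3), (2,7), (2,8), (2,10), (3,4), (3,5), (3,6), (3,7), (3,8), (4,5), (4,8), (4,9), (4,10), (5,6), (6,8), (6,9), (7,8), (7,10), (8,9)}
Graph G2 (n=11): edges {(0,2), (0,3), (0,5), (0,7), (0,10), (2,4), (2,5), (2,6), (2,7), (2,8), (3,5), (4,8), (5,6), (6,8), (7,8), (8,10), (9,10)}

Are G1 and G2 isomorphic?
No, not isomorphic

The graphs are NOT isomorphic.

Connected components of G1: 1 component(s) with vertex sets [[0, 1, 2, 3, 4, 5, 6, 7, 8, 9, 10]], sizes [11].
Connected components of G2: 2 component(s) with vertex sets [[1], [0, 2, 3, 4, 5, 6, 7, 8, 9, 10]], sizes [1, 10].
The number of connected components (and the multiset of component sizes) is an isomorphism invariant — an isomorphism maps each component of G1 bijectively onto a component of G2. Since G1 has 1 component(s) and G2 has 2, they cannot be isomorphic.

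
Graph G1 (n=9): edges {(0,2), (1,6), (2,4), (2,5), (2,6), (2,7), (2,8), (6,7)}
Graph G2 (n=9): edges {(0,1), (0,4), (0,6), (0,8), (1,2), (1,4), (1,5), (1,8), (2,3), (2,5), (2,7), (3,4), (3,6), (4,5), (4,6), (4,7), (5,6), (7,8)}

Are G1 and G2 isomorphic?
No, not isomorphic

The graphs are NOT isomorphic.

Degrees in G1: deg(0)=1, deg(1)=1, deg(2)=6, deg(3)=0, deg(4)=1, deg(5)=1, deg(6)=3, deg(7)=2, deg(8)=1.
Sorted degree sequence of G1: [6, 3, 2, 1, 1, 1, 1, 1, 0].
Degrees in G2: deg(0)=4, deg(1)=5, deg(2)=4, deg(3)=3, deg(4)=6, deg(5)=4, deg(6)=4, deg(7)=3, deg(8)=3.
Sorted degree sequence of G2: [6, 5, 4, 4, 4, 4, 3, 3, 3].
The (sorted) degree sequence is an isomorphism invariant, so since G1 and G2 have different degree sequences they cannot be isomorphic.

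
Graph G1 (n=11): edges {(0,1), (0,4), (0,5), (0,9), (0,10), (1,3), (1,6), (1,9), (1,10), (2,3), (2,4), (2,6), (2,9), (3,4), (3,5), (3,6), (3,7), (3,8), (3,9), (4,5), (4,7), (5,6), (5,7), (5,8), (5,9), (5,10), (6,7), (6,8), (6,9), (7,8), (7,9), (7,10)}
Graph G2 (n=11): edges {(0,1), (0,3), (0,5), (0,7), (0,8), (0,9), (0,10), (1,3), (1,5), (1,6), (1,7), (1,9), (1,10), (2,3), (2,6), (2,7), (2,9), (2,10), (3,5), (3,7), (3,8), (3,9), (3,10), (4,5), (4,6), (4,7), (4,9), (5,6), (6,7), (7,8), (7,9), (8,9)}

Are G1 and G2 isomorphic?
Yes, isomorphic

The graphs are isomorphic.
One valid mapping φ: V(G1) → V(G2): 0→6, 1→5, 2→10, 3→3, 4→2, 5→7, 6→0, 7→9, 8→8, 9→1, 10→4

Verify φ preserves adjacency — for each edge of G1, its image is an edge of G2:
  (0,1) → (φ(0),φ(1)) = (5,6) ∈ E(G2) ✓
  (0,4) → (φ(0),φ(4)) = (2,6) ∈ E(G2) ✓
  (0,5) → (φ(0),φ(5)) = (6,7) ∈ E(G2) ✓
  (0,9) → (φ(0),φ(9)) = (1,6) ∈ E(G2) ✓
  (0,10) → (φ(0),φ(10)) = (4,6) ∈ E(G2) ✓
  (1,3) → (φ(1),φ(3)) = (3,5) ∈ E(G2) ✓
  (1,6) → (φ(1),φ(6)) = (0,5) ∈ E(G2) ✓
  (1,9) → (φ(1),φ(9)) = (1,5) ∈ E(G2) ✓
  (1,10) → (φ(1),φ(10)) = (4,5) ∈ E(G2) ✓
  (2,3) → (φ(2),φ(3)) = (3,10) ∈ E(G2) ✓
  (2,4) → (φ(2),φ(4)) = (2,10) ∈ E(G2) ✓
  (2,6) → (φ(2),φ(6)) = (0,10) ∈ E(G2) ✓
  (2,9) → (φ(2),φ(9)) = (1,10) ∈ E(G2) ✓
  (3,4) → (φ(3),φ(4)) = (2,3) ∈ E(G2) ✓
  (3,5) → (φ(3),φ(5)) = (3,7) ∈ E(G2) ✓
  (3,6) → (φ(3),φ(6)) = (0,3) ∈ E(G2) ✓
  (3,7) → (φ(3),φ(7)) = (3,9) ∈ E(G2) ✓
  (3,8) → (φ(3),φ(8)) = (3,8) ∈ E(G2) ✓
  (3,9) → (φ(3),φ(9)) = (1,3) ∈ E(G2) ✓
  (4,5) → (φ(4),φ(5)) = (2,7) ∈ E(G2) ✓
  (4,7) → (φ(4),φ(7)) = (2,9) ∈ E(G2) ✓
  (5,6) → (φ(5),φ(6)) = (0,7) ∈ E(G2) ✓
  (5,7) → (φ(5),φ(7)) = (7,9) ∈ E(G2) ✓
  (5,8) → (φ(5),φ(8)) = (7,8) ∈ E(G2) ✓
  (5,9) → (φ(5),φ(9)) = (1,7) ∈ E(G2) ✓
  (5,10) → (φ(5),φ(10)) = (4,7) ∈ E(G2) ✓
  (6,7) → (φ(6),φ(7)) = (0,9) ∈ E(G2) ✓
  (6,8) → (φ(6),φ(8)) = (0,8) ∈ E(G2) ✓
  (6,9) → (φ(6),φ(9)) = (0,1) ∈ E(G2) ✓
  (7,8) → (φ(7),φ(8)) = (8,9) ∈ E(G2) ✓
  (7,9) → (φ(7),φ(9)) = (1,9) ∈ E(G2) ✓
  (7,10) → (φ(7),φ(10)) = (4,9) ∈ E(G2) ✓
All 32 edges of G1 map to edges of G2, and |E(G1)| = |E(G2)| = 32, so φ is a bijection on edges as well as vertices. Hence G1 ≅ G2.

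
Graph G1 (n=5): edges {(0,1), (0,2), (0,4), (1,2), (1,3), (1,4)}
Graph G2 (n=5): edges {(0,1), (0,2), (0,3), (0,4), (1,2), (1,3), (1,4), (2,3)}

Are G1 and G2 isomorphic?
No, not isomorphic

The graphs are NOT isomorphic.

Counting edges: G1 has 6 edge(s); G2 has 8 edge(s).
Edge count is an isomorphism invariant (a bijection on vertices induces a bijection on edges), so differing edge counts rule out isomorphism.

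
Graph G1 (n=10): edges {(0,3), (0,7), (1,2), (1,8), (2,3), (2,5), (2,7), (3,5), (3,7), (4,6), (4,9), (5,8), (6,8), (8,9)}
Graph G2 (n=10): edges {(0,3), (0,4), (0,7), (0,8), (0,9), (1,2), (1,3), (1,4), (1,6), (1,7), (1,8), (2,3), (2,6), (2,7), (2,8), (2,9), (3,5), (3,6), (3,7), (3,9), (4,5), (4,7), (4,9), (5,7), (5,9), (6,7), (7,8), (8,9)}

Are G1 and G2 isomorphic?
No, not isomorphic

The graphs are NOT isomorphic.

Degrees in G1: deg(0)=2, deg(1)=2, deg(2)=4, deg(3)=4, deg(4)=2, deg(5)=3, deg(6)=2, deg(7)=3, deg(8)=4, deg(9)=2.
Sorted degree sequence of G1: [4, 4, 4, 3, 3, 2, 2, 2, 2, 2].
Degrees in G2: deg(0)=5, deg(1)=6, deg(2)=6, deg(3)=7, deg(4)=5, deg(5)=4, deg(6)=4, deg(7)=8, deg(8)=5, deg(9)=6.
Sorted degree sequence of G2: [8, 7, 6, 6, 6, 5, 5, 5, 4, 4].
The (sorted) degree sequence is an isomorphism invariant, so since G1 and G2 have different degree sequences they cannot be isomorphic.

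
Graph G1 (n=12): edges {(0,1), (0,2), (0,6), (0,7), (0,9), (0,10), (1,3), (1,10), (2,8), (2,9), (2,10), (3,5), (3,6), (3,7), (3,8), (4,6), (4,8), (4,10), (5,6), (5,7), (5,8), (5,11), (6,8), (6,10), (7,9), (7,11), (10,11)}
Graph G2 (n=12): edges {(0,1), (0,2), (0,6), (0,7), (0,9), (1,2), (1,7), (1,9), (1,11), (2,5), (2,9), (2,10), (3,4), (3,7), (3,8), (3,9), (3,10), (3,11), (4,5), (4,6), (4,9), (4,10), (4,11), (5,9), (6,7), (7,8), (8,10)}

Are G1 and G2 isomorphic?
Yes, isomorphic

The graphs are isomorphic.
One valid mapping φ: V(G1) → V(G2): 0→3, 1→11, 2→10, 3→1, 4→5, 5→0, 6→9, 7→7, 8→2, 9→8, 10→4, 11→6

Verify φ preserves adjacency — for each edge of G1, its image is an edge of G2:
  (0,1) → (φ(0),φ(1)) = (3,11) ∈ E(G2) ✓
  (0,2) → (φ(0),φ(2)) = (3,10) ∈ E(G2) ✓
  (0,6) → (φ(0),φ(6)) = (3,9) ∈ E(G2) ✓
  (0,7) → (φ(0),φ(7)) = (3,7) ∈ E(G2) ✓
  (0,9) → (φ(0),φ(9)) = (3,8) ∈ E(G2) ✓
  (0,10) → (φ(0),φ(10)) = (3,4) ∈ E(G2) ✓
  (1,3) → (φ(1),φ(3)) = (1,11) ∈ E(G2) ✓
  (1,10) → (φ(1),φ(10)) = (4,11) ∈ E(G2) ✓
  (2,8) → (φ(2),φ(8)) = (2,10) ∈ E(G2) ✓
  (2,9) → (φ(2),φ(9)) = (8,10) ∈ E(G2) ✓
  (2,10) → (φ(2),φ(10)) = (4,10) ∈ E(G2) ✓
  (3,5) → (φ(3),φ(5)) = (0,1) ∈ E(G2) ✓
  (3,6) → (φ(3),φ(6)) = (1,9) ∈ E(G2) ✓
  (3,7) → (φ(3),φ(7)) = (1,7) ∈ E(G2) ✓
  (3,8) → (φ(3),φ(8)) = (1,2) ∈ E(G2) ✓
  (4,6) → (φ(4),φ(6)) = (5,9) ∈ E(G2) ✓
  (4,8) → (φ(4),φ(8)) = (2,5) ∈ E(G2) ✓
  (4,10) → (φ(4),φ(10)) = (4,5) ∈ E(G2) ✓
  (5,6) → (φ(5),φ(6)) = (0,9) ∈ E(G2) ✓
  (5,7) → (φ(5),φ(7)) = (0,7) ∈ E(G2) ✓
  (5,8) → (φ(5),φ(8)) = (0,2) ∈ E(G2) ✓
  (5,11) → (φ(5),φ(11)) = (0,6) ∈ E(G2) ✓
  (6,8) → (φ(6),φ(8)) = (2,9) ∈ E(G2) ✓
  (6,10) → (φ(6),φ(10)) = (4,9) ∈ E(G2) ✓
  (7,9) → (φ(7),φ(9)) = (7,8) ∈ E(G2) ✓
  (7,11) → (φ(7),φ(11)) = (6,7) ∈ E(G2) ✓
  (10,11) → (φ(10),φ(11)) = (4,6) ∈ E(G2) ✓
All 27 edges of G1 map to edges of G2, and |E(G1)| = |E(G2)| = 27, so φ is a bijection on edges as well as vertices. Hence G1 ≅ G2.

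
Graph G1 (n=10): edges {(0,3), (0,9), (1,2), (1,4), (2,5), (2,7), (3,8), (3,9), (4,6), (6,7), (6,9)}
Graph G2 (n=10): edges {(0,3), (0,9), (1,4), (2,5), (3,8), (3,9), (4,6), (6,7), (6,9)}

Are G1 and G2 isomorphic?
No, not isomorphic

The graphs are NOT isomorphic.

Counting edges: G1 has 11 edge(s); G2 has 9 edge(s).
Edge count is an isomorphism invariant (a bijection on vertices induces a bijection on edges), so differing edge counts rule out isomorphism.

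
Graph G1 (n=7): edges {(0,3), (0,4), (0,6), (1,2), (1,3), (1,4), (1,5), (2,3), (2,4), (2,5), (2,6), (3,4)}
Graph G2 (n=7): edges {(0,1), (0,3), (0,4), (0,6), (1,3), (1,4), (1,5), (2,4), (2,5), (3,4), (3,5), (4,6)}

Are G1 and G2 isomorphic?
Yes, isomorphic

The graphs are isomorphic.
One valid mapping φ: V(G1) → V(G2): 0→5, 1→0, 2→4, 3→3, 4→1, 5→6, 6→2

Verify φ preserves adjacency — for each edge of G1, its image is an edge of G2:
  (0,3) → (φ(0),φ(3)) = (3,5) ∈ E(G2) ✓
  (0,4) → (φ(0),φ(4)) = (1,5) ∈ E(G2) ✓
  (0,6) → (φ(0),φ(6)) = (2,5) ∈ E(G2) ✓
  (1,2) → (φ(1),φ(2)) = (0,4) ∈ E(G2) ✓
  (1,3) → (φ(1),φ(3)) = (0,3) ∈ E(G2) ✓
  (1,4) → (φ(1),φ(4)) = (0,1) ∈ E(G2) ✓
  (1,5) → (φ(1),φ(5)) = (0,6) ∈ E(G2) ✓
  (2,3) → (φ(2),φ(3)) = (3,4) ∈ E(G2) ✓
  (2,4) → (φ(2),φ(4)) = (1,4) ∈ E(G2) ✓
  (2,5) → (φ(2),φ(5)) = (4,6) ∈ E(G2) ✓
  (2,6) → (φ(2),φ(6)) = (2,4) ∈ E(G2) ✓
  (3,4) → (φ(3),φ(4)) = (1,3) ∈ E(G2) ✓
All 12 edges of G1 map to edges of G2, and |E(G1)| = |E(G2)| = 12, so φ is a bijection on edges as well as vertices. Hence G1 ≅ G2.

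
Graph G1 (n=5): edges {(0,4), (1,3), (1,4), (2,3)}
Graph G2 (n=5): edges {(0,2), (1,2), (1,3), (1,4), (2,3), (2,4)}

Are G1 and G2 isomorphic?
No, not isomorphic

The graphs are NOT isomorphic.

Counting triangles (3-cliques): G1 has 0, G2 has 2.
Triangle count is an isomorphism invariant, so differing triangle counts rule out isomorphism.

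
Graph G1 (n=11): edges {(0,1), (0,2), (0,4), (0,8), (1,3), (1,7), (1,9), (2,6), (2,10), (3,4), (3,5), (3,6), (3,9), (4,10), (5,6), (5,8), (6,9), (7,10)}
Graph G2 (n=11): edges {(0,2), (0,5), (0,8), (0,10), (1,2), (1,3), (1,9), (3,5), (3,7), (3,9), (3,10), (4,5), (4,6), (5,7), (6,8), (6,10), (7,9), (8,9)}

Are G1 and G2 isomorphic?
Yes, isomorphic

The graphs are isomorphic.
One valid mapping φ: V(G1) → V(G2): 0→0, 1→5, 2→8, 3→3, 4→10, 5→1, 6→9, 7→4, 8→2, 9→7, 10→6

Verify φ preserves adjacency — for each edge of G1, its image is an edge of G2:
  (0,1) → (φ(0),φ(1)) = (0,5) ∈ E(G2) ✓
  (0,2) → (φ(0),φ(2)) = (0,8) ∈ E(G2) ✓
  (0,4) → (φ(0),φ(4)) = (0,10) ∈ E(G2) ✓
  (0,8) → (φ(0),φ(8)) = (0,2) ∈ E(G2) ✓
  (1,3) → (φ(1),φ(3)) = (3,5) ∈ E(G2) ✓
  (1,7) → (φ(1),φ(7)) = (4,5) ∈ E(G2) ✓
  (1,9) → (φ(1),φ(9)) = (5,7) ∈ E(G2) ✓
  (2,6) → (φ(2),φ(6)) = (8,9) ∈ E(G2) ✓
  (2,10) → (φ(2),φ(10)) = (6,8) ∈ E(G2) ✓
  (3,4) → (φ(3),φ(4)) = (3,10) ∈ E(G2) ✓
  (3,5) → (φ(3),φ(5)) = (1,3) ∈ E(G2) ✓
  (3,6) → (φ(3),φ(6)) = (3,9) ∈ E(G2) ✓
  (3,9) → (φ(3),φ(9)) = (3,7) ∈ E(G2) ✓
  (4,10) → (φ(4),φ(10)) = (6,10) ∈ E(G2) ✓
  (5,6) → (φ(5),φ(6)) = (1,9) ∈ E(G2) ✓
  (5,8) → (φ(5),φ(8)) = (1,2) ∈ E(G2) ✓
  (6,9) → (φ(6),φ(9)) = (7,9) ∈ E(G2) ✓
  (7,10) → (φ(7),φ(10)) = (4,6) ∈ E(G2) ✓
All 18 edges of G1 map to edges of G2, and |E(G1)| = |E(G2)| = 18, so φ is a bijection on edges as well as vertices. Hence G1 ≅ G2.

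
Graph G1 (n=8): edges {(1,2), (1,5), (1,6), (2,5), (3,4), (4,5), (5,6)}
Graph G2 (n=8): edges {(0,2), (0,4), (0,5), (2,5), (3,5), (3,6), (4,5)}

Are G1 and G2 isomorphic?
Yes, isomorphic

The graphs are isomorphic.
One valid mapping φ: V(G1) → V(G2): 0→7, 1→0, 2→4, 3→6, 4→3, 5→5, 6→2, 7→1

Verify φ preserves adjacency — for each edge of G1, its image is an edge of G2:
  (1,2) → (φ(1),φ(2)) = (0,4) ∈ E(G2) ✓
  (1,5) → (φ(1),φ(5)) = (0,5) ∈ E(G2) ✓
  (1,6) → (φ(1),φ(6)) = (0,2) ∈ E(G2) ✓
  (2,5) → (φ(2),φ(5)) = (4,5) ∈ E(G2) ✓
  (3,4) → (φ(3),φ(4)) = (3,6) ∈ E(G2) ✓
  (4,5) → (φ(4),φ(5)) = (3,5) ∈ E(G2) ✓
  (5,6) → (φ(5),φ(6)) = (2,5) ∈ E(G2) ✓
All 7 edges of G1 map to edges of G2, and |E(G1)| = |E(G2)| = 7, so φ is a bijection on edges as well as vertices. Hence G1 ≅ G2.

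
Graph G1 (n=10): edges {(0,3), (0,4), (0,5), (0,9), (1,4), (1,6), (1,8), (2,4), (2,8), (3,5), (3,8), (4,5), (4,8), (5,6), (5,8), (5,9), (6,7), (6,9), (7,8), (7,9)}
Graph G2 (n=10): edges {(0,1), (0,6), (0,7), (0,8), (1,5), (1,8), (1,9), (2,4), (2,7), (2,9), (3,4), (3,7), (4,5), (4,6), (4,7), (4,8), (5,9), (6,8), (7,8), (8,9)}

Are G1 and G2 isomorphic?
Yes, isomorphic

The graphs are isomorphic.
One valid mapping φ: V(G1) → V(G2): 0→0, 1→2, 2→3, 3→6, 4→7, 5→8, 6→9, 7→5, 8→4, 9→1

Verify φ preserves adjacency — for each edge of G1, its image is an edge of G2:
  (0,3) → (φ(0),φ(3)) = (0,6) ∈ E(G2) ✓
  (0,4) → (φ(0),φ(4)) = (0,7) ∈ E(G2) ✓
  (0,5) → (φ(0),φ(5)) = (0,8) ∈ E(G2) ✓
  (0,9) → (φ(0),φ(9)) = (0,1) ∈ E(G2) ✓
  (1,4) → (φ(1),φ(4)) = (2,7) ∈ E(G2) ✓
  (1,6) → (φ(1),φ(6)) = (2,9) ∈ E(G2) ✓
  (1,8) → (φ(1),φ(8)) = (2,4) ∈ E(G2) ✓
  (2,4) → (φ(2),φ(4)) = (3,7) ∈ E(G2) ✓
  (2,8) → (φ(2),φ(8)) = (3,4) ∈ E(G2) ✓
  (3,5) → (φ(3),φ(5)) = (6,8) ∈ E(G2) ✓
  (3,8) → (φ(3),φ(8)) = (4,6) ∈ E(G2) ✓
  (4,5) → (φ(4),φ(5)) = (7,8) ∈ E(G2) ✓
  (4,8) → (φ(4),φ(8)) = (4,7) ∈ E(G2) ✓
  (5,6) → (φ(5),φ(6)) = (8,9) ∈ E(G2) ✓
  (5,8) → (φ(5),φ(8)) = (4,8) ∈ E(G2) ✓
  (5,9) → (φ(5),φ(9)) = (1,8) ∈ E(G2) ✓
  (6,7) → (φ(6),φ(7)) = (5,9) ∈ E(G2) ✓
  (6,9) → (φ(6),φ(9)) = (1,9) ∈ E(G2) ✓
  (7,8) → (φ(7),φ(8)) = (4,5) ∈ E(G2) ✓
  (7,9) → (φ(7),φ(9)) = (1,5) ∈ E(G2) ✓
All 20 edges of G1 map to edges of G2, and |E(G1)| = |E(G2)| = 20, so φ is a bijection on edges as well as vertices. Hence G1 ≅ G2.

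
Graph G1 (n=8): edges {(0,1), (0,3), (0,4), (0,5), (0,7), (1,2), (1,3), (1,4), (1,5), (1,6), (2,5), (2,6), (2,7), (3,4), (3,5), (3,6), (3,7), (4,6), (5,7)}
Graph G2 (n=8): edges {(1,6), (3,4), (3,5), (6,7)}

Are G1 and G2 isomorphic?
No, not isomorphic

The graphs are NOT isomorphic.

Connected components of G1: 1 component(s) with vertex sets [[0, 1, 2, 3, 4, 5, 6, 7]], sizes [8].
Connected components of G2: 4 component(s) with vertex sets [[0], [2], [1, 6, 7], [3, 4, 5]], sizes [1, 1, 3, 3].
The number of connected components (and the multiset of component sizes) is an isomorphism invariant — an isomorphism maps each component of G1 bijectively onto a component of G2. Since G1 has 1 component(s) and G2 has 4, they cannot be isomorphic.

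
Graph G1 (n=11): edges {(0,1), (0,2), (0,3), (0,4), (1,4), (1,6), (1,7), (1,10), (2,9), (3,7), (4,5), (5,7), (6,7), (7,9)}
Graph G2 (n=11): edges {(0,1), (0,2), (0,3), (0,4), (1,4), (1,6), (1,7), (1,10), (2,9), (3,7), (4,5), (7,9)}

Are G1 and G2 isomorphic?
No, not isomorphic

The graphs are NOT isomorphic.

Counting edges: G1 has 14 edge(s); G2 has 12 edge(s).
Edge count is an isomorphism invariant (a bijection on vertices induces a bijection on edges), so differing edge counts rule out isomorphism.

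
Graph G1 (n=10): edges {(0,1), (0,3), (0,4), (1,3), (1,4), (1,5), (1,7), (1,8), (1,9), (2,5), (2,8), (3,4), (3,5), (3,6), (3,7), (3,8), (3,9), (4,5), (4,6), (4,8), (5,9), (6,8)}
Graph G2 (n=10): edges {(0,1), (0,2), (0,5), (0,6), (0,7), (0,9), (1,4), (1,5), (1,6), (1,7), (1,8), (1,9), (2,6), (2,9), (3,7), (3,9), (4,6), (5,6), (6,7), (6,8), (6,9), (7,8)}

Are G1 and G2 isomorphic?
Yes, isomorphic

The graphs are isomorphic.
One valid mapping φ: V(G1) → V(G2): 0→5, 1→1, 2→3, 3→6, 4→0, 5→7, 6→2, 7→4, 8→9, 9→8

Verify φ preserves adjacency — for each edge of G1, its image is an edge of G2:
  (0,1) → (φ(0),φ(1)) = (1,5) ∈ E(G2) ✓
  (0,3) → (φ(0),φ(3)) = (5,6) ∈ E(G2) ✓
  (0,4) → (φ(0),φ(4)) = (0,5) ∈ E(G2) ✓
  (1,3) → (φ(1),φ(3)) = (1,6) ∈ E(G2) ✓
  (1,4) → (φ(1),φ(4)) = (0,1) ∈ E(G2) ✓
  (1,5) → (φ(1),φ(5)) = (1,7) ∈ E(G2) ✓
  (1,7) → (φ(1),φ(7)) = (1,4) ∈ E(G2) ✓
  (1,8) → (φ(1),φ(8)) = (1,9) ∈ E(G2) ✓
  (1,9) → (φ(1),φ(9)) = (1,8) ∈ E(G2) ✓
  (2,5) → (φ(2),φ(5)) = (3,7) ∈ E(G2) ✓
  (2,8) → (φ(2),φ(8)) = (3,9) ∈ E(G2) ✓
  (3,4) → (φ(3),φ(4)) = (0,6) ∈ E(G2) ✓
  (3,5) → (φ(3),φ(5)) = (6,7) ∈ E(G2) ✓
  (3,6) → (φ(3),φ(6)) = (2,6) ∈ E(G2) ✓
  (3,7) → (φ(3),φ(7)) = (4,6) ∈ E(G2) ✓
  (3,8) → (φ(3),φ(8)) = (6,9) ∈ E(G2) ✓
  (3,9) → (φ(3),φ(9)) = (6,8) ∈ E(G2) ✓
  (4,5) → (φ(4),φ(5)) = (0,7) ∈ E(G2) ✓
  (4,6) → (φ(4),φ(6)) = (0,2) ∈ E(G2) ✓
  (4,8) → (φ(4),φ(8)) = (0,9) ∈ E(G2) ✓
  (5,9) → (φ(5),φ(9)) = (7,8) ∈ E(G2) ✓
  (6,8) → (φ(6),φ(8)) = (2,9) ∈ E(G2) ✓
All 22 edges of G1 map to edges of G2, and |E(G1)| = |E(G2)| = 22, so φ is a bijection on edges as well as vertices. Hence G1 ≅ G2.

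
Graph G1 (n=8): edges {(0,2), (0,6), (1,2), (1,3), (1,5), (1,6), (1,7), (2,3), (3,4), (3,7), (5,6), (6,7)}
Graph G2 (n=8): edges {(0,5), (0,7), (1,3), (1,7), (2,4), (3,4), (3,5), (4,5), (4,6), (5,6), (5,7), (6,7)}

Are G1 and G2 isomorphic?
Yes, isomorphic

The graphs are isomorphic.
One valid mapping φ: V(G1) → V(G2): 0→1, 1→5, 2→3, 3→4, 4→2, 5→0, 6→7, 7→6

Verify φ preserves adjacency — for each edge of G1, its image is an edge of G2:
  (0,2) → (φ(0),φ(2)) = (1,3) ∈ E(G2) ✓
  (0,6) → (φ(0),φ(6)) = (1,7) ∈ E(G2) ✓
  (1,2) → (φ(1),φ(2)) = (3,5) ∈ E(G2) ✓
  (1,3) → (φ(1),φ(3)) = (4,5) ∈ E(G2) ✓
  (1,5) → (φ(1),φ(5)) = (0,5) ∈ E(G2) ✓
  (1,6) → (φ(1),φ(6)) = (5,7) ∈ E(G2) ✓
  (1,7) → (φ(1),φ(7)) = (5,6) ∈ E(G2) ✓
  (2,3) → (φ(2),φ(3)) = (3,4) ∈ E(G2) ✓
  (3,4) → (φ(3),φ(4)) = (2,4) ∈ E(G2) ✓
  (3,7) → (φ(3),φ(7)) = (4,6) ∈ E(G2) ✓
  (5,6) → (φ(5),φ(6)) = (0,7) ∈ E(G2) ✓
  (6,7) → (φ(6),φ(7)) = (6,7) ∈ E(G2) ✓
All 12 edges of G1 map to edges of G2, and |E(G1)| = |E(G2)| = 12, so φ is a bijection on edges as well as vertices. Hence G1 ≅ G2.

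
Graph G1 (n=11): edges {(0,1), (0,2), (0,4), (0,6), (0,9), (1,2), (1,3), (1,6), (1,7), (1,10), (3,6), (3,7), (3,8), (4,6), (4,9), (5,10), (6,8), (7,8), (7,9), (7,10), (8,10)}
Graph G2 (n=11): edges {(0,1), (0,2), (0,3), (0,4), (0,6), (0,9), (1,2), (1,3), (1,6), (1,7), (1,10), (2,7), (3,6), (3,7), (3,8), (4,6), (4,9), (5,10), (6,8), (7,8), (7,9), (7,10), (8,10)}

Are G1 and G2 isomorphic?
No, not isomorphic

The graphs are NOT isomorphic.

Counting edges: G1 has 21 edge(s); G2 has 23 edge(s).
Edge count is an isomorphism invariant (a bijection on vertices induces a bijection on edges), so differing edge counts rule out isomorphism.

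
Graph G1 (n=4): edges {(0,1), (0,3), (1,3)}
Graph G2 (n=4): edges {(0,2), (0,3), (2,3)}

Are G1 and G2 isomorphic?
Yes, isomorphic

The graphs are isomorphic.
One valid mapping φ: V(G1) → V(G2): 0→0, 1→2, 2→1, 3→3

Verify φ preserves adjacency — for each edge of G1, its image is an edge of G2:
  (0,1) → (φ(0),φ(1)) = (0,2) ∈ E(G2) ✓
  (0,3) → (φ(0),φ(3)) = (0,3) ∈ E(G2) ✓
  (1,3) → (φ(1),φ(3)) = (2,3) ∈ E(G2) ✓
All 3 edges of G1 map to edges of G2, and |E(G1)| = |E(G2)| = 3, so φ is a bijection on edges as well as vertices. Hence G1 ≅ G2.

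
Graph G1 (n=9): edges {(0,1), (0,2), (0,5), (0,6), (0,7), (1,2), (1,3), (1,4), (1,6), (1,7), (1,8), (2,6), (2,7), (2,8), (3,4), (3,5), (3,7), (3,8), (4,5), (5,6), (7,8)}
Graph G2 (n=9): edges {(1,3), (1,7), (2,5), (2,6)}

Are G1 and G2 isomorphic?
No, not isomorphic

The graphs are NOT isomorphic.

Connected components of G1: 1 component(s) with vertex sets [[0, 1, 2, 3, 4, 5, 6, 7, 8]], sizes [9].
Connected components of G2: 5 component(s) with vertex sets [[0], [4], [8], [1, 3, 7], [2, 5, 6]], sizes [1, 1, 1, 3, 3].
The number of connected components (and the multiset of component sizes) is an isomorphism invariant — an isomorphism maps each component of G1 bijectively onto a component of G2. Since G1 has 1 component(s) and G2 has 5, they cannot be isomorphic.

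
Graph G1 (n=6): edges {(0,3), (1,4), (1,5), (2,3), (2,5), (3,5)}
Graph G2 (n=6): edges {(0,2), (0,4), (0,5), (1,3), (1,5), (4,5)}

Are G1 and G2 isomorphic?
Yes, isomorphic

The graphs are isomorphic.
One valid mapping φ: V(G1) → V(G2): 0→2, 1→1, 2→4, 3→0, 4→3, 5→5

Verify φ preserves adjacency — for each edge of G1, its image is an edge of G2:
  (0,3) → (φ(0),φ(3)) = (0,2) ∈ E(G2) ✓
  (1,4) → (φ(1),φ(4)) = (1,3) ∈ E(G2) ✓
  (1,5) → (φ(1),φ(5)) = (1,5) ∈ E(G2) ✓
  (2,3) → (φ(2),φ(3)) = (0,4) ∈ E(G2) ✓
  (2,5) → (φ(2),φ(5)) = (4,5) ∈ E(G2) ✓
  (3,5) → (φ(3),φ(5)) = (0,5) ∈ E(G2) ✓
All 6 edges of G1 map to edges of G2, and |E(G1)| = |E(G2)| = 6, so φ is a bijection on edges as well as vertices. Hence G1 ≅ G2.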